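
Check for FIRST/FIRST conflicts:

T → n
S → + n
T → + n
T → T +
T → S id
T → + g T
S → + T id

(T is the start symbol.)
A FIRST/FIRST conflict occurs when two productions N → α and N → β for the same non-terminal have FIRST(α) ∩ FIRST(β) ≠ ∅ (with ε ∈ FIRST of a nullable right-hand side, so two nullable alternatives also conflict).

FIRST sets of the non-terminals at (or reachable through a nullable prefix from) the front of some alternative:
  FIRST(T) = { '+', 'n' }
  FIRST(S) = { '+' }

Productions for T:
  T → n: FIRST = { 'n' }
  T → + n: FIRST = { '+' }
  T → T +: FIRST = { '+', 'n' }
  T → S id: FIRST = { '+' }
  T → + g T: FIRST = { '+' }
Productions for S:
  S → + n: FIRST = { '+' }
  S → + T id: FIRST = { '+' }

Conflict for T: T → n and T → T +
  Overlap: { 'n' }
Conflict for T: T → + n and T → T +
  Overlap: { '+' }
Conflict for T: T → + n and T → S id
  Overlap: { '+' }
Conflict for T: T → + n and T → + g T
  Overlap: { '+' }
Conflict for T: T → T + and T → S id
  Overlap: { '+' }
Conflict for T: T → T + and T → + g T
  Overlap: { '+' }
Conflict for T: T → S id and T → + g T
  Overlap: { '+' }
Conflict for S: S → + n and S → + T id
  Overlap: { '+' }

Answer: Yes. T → n / T → T '+' on { 'n' }; T → '+' n / T → T '+' on { '+' }; T → '+' n / T → S id on { '+' }; T → '+' n / T → '+' g T on { '+' }; T → T '+' / T → S id on { '+' }; T → T '+' / T → '+' g T on { '+' }; T → S id / T → '+' g T on { '+' }; S → '+' n / S → '+' T id on { '+' }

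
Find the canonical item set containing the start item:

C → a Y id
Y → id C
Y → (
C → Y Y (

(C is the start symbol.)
{ [C → . Y Y (], [C → . a Y id], [C' → . C], [Y → . (], [Y → . id C] }

First, augment the grammar with C' → C
I₀ = CLOSURE({ [C' → . C] }):
  [C' → . C] has the dot before C: add [C → . a Y id], [C → . Y Y (]
  [C → . Y Y (] has the dot before Y: add [Y → . id C], [Y → . (]
No further items can be added.

I₀ = { [C → . Y Y (], [C → . a Y id], [C' → . C], [Y → . (], [Y → . id C] }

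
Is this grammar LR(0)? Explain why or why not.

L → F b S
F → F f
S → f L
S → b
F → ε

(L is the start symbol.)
Yes, the grammar is LR(0)

A grammar is LR(0) if no state in the canonical LR(0) collection has:
  - both a shift item (dot before a terminal) and a complete item (shift-reduce conflict), or
  - two or more complete items (reduce-reduce conflict; the accept item [L' → L .] counts as a complete item here).

Augment with L' → L and build the canonical LR(0) collection (I0 = CLOSURE({[L' → . L]}), then GOTO on every symbol after a dot until no new states appear). It has 9 states:
  I0: { [F → . F f], [F → .], [L → . F b S], [L' → . L] }  — reduce
  I1: { [F → F . f], [L → F . b S] }  — shift
  I2: { [L' → L .] }  — accept
  I3: { [L → F b . S], [S → . b], [S → . f L] }  — shift
  I4: { [F → F f .] }  — reduce
  I5: { [L → F b S .] }  — reduce
  I6: { [S → b .] }  — reduce
  I7: { [F → . F f], [F → .], [L → . F b S], [S → f . L] }  — reduce
  I8: { [S → f L .] }  — reduce

Every state is either a pure shift/goto state or contains exactly one complete item and nothing to shift — no conflicts. The grammar is LR(0).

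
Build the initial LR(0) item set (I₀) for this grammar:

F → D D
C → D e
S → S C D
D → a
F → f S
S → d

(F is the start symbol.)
{ [D → . a], [F → . D D], [F → . f S], [F' → . F] }

First, augment the grammar with F' → F
I₀ = CLOSURE({ [F' → . F] }):
  [F' → . F] has the dot before F: add [F → . D D], [F → . f S]
  [F → . D D] has the dot before D: add [D → . a]
No further items can be added.

I₀ = { [D → . a], [F → . D D], [F → . f S], [F' → . F] }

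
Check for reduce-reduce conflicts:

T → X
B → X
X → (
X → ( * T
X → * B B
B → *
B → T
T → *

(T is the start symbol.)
A reduce-reduce conflict occurs when an LR(0) state has two complete items [A → α .] and [B → β .] — both call for a reduction, and with no lookahead the parser cannot choose between them.

Augment with T' → T and build the canonical LR(0) collection (I0 = CLOSURE({[T' → . T]}), then GOTO on every symbol after a dot until no new states appear). It has 12 states:
  I0: { [T → . *], [T → . X], [T' → . T], [X → . ( * T], [X → . (], [X → . * B B] }  — shift
  I1: { [X → ( . * T], [X → ( .] }  — shift, reduce
  I2: { [B → . *], [B → . T], [B → . X], [T → * .], [T → . *], [T → . X], [X → * . B B], [X → . ( * T], [X → . (], [X → . * B B] }  — shift, reduce
  I3: { [T' → T .] }  — accept
  I4: { [T → X .] }  — reduce
  I5: { [B → * .], [B → . *], [B → . T], [B → . X], [T → * .], [T → . *], [T → . X], [X → * . B B], [X → . ( * T], [X → . (], [X → . * B B] }  — shift, 2 reduces
  I6: { [B → . *], [B → . T], [B → . X], [T → . *], [T → . X], [X → * B . B], [X → . ( * T], [X → . (], [X → . * B B] }  — shift
  I7: { [B → T .] }  — reduce
  I8: { [B → X .], [T → X .] }  — 2 reduces
  I9: { [X → * B B .] }  — reduce
  I10: { [T → . *], [T → . X], [X → ( * . T], [X → . ( * T], [X → . (], [X → . * B B] }  — shift
  I11: { [X → ( * T .] }  — reduce

I5 contains complete items [B → * .], [T → * .] — reduce-reduce conflict.
I8 contains complete items [B → X .], [T → X .] — reduce-reduce conflict.

Answer: Yes — I5: [B → * .] vs [T → * .]; I8: [B → X .] vs [T → X .]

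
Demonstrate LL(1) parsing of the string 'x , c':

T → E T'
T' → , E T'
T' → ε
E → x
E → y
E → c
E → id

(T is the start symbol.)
LL(1) parsing maintains a stack (initially the start symbol over $) and the input. At each step: if the stack top is a terminal, match it against the current input token; if it is a non-terminal N, replace it with the RHS of M[N, lookahead] (the unique production whose predict set contains the lookahead).

Stack is shown with the top on the left.

Stack     Input    Action
-------------------------
T $       x , c $  output T → E T'
E T' $    x , c $  output E → x
x T' $    x , c $  match 'x'
T' $      , c $    output T' → , E T'
, E T' $  , c $    match ','
E T' $    c $      output E → c
c T' $    c $      match 'c'
T' $      $        output T' → ε
$         $        accept

The string is accepted.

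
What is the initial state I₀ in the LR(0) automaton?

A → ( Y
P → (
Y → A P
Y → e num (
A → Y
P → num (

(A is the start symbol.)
First, augment the grammar with A' → A
I₀ = CLOSURE({ [A' → . A] }):
  [A' → . A] has the dot before A: add [A → . ( Y], [A → . Y]
  [A → . Y] has the dot before Y: add [Y → . A P], [Y → . e num (]
No further items can be added.

I₀ = { [A → . ( Y], [A → . Y], [A' → . A], [Y → . A P], [Y → . e num (] }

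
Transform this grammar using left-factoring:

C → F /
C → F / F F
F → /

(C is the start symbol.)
C → F / C'
C' → ε
C' → F F
F → /

Left-factoring transforms A → αβ₁ | αβ₂ into A → αA' and A' → β₁ | β₂
(α is the longest common prefix among the alternatives). Repeat until
no nonterminal has two alternatives with a common prefix.

Round 1: C has alternatives sharing prefix 'F /'. Introduce C': C → F / C'
  Add: C' → ε
  Add: C' → F F

No remaining common prefixes — done.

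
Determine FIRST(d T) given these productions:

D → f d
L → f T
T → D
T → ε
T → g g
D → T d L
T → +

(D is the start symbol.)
{ 'd' }

To compute FIRST(d T), process the symbols left to right:
Symbol d is a terminal. Add 'd' and stop.
FIRST(d T) = { 'd' }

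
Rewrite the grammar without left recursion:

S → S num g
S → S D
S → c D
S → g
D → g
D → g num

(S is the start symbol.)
S → c D S'
S → g S'
S' → num g S'
S' → D S'
S' → ε
D → g
D → g num

S is directly left-recursive. The standard transformation for
  A → A α₁ | ... | A α_m | β₁ | ... | β_n
is
  A  → β₁ A' | ... | β_n A'
  A' → α₁ A' | ... | α_m A' | ε

S → c D becomes S → c D S'
S → g becomes S → g S'
S → S num g becomes S' → num g S'
S → S D becomes S' → D S'
Add S' → ε

Productions for other non-terminals are unchanged:
  D → g
  D → g num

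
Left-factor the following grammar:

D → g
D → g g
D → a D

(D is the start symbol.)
D → g D'
D' → ε
D' → g
D → a D

Left-factoring transforms A → αβ₁ | αβ₂ into A → αA' and A' → β₁ | β₂
(α is the longest common prefix among the alternatives). Repeat until
no nonterminal has two alternatives with a common prefix.

Round 1: D has alternatives sharing prefix 'g'. Introduce D': D → g D'
  Add: D' → ε
  Add: D' → g

No remaining common prefixes — done.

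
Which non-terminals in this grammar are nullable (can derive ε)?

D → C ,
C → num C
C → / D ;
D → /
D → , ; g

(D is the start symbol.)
None

There are no ε-productions, so no non-terminal can derive ε.
No non-terminals are nullable.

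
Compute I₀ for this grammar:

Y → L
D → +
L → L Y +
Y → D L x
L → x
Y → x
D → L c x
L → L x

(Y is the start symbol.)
First, augment the grammar with Y' → Y
I₀ = CLOSURE({ [Y' → . Y] }):
  [Y' → . Y] has the dot before Y: add [Y → . L], [Y → . D L x], [Y → . x]
  [Y → . L] has the dot before L: add [L → . L Y +], [L → . x], [L → . L x]
  [Y → . D L x] has the dot before D: add [D → . +], [D → . L c x]
No further items can be added.

I₀ = { [D → . +], [D → . L c x], [L → . L Y +], [L → . L x], [L → . x], [Y → . D L x], [Y → . L], [Y → . x], [Y' → . Y] }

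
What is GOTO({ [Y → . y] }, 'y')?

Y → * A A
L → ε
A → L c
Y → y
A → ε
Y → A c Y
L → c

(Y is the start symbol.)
GOTO(I, 'y') = CLOSURE({ [A → αX.β] : [A → α.Xβ] ∈ I, X = 'y' })

Items with dot before 'y', with the dot advanced:
  [Y → . y] → [Y → y .]
Closure adds nothing (no advanced item has the dot before a non-terminal).

GOTO = { [Y → y .] }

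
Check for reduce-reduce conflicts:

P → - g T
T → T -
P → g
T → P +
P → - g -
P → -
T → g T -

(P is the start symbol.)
A reduce-reduce conflict occurs when an LR(0) state has two complete items [A → α .] and [B → β .] — both call for a reduction, and with no lookahead the parser cannot choose between them.

Augment with P' → P and build the canonical LR(0) collection (I0 = CLOSURE({[P' → . P]}), then GOTO on every symbol after a dot until no new states appear). It has 13 states:
  I0: { [P → . - g -], [P → . - g T], [P → . -], [P → . g], [P' → . P] }  — shift
  I1: { [P → - . g -], [P → - . g T], [P → - .] }  — shift, reduce
  I2: { [P' → P .] }  — accept
  I3: { [P → g .] }  — reduce
  I4: { [P → - g . -], [P → - g . T], [P → . - g -], [P → . - g T], [P → . -], [P → . g], [T → . P +], [T → . T -], [T → . g T -] }  — shift
  I5: { [P → - . g -], [P → - . g T], [P → - .], [P → - g - .] }  — shift, 2 reduces
  I6: { [T → P . +] }  — shift
  I7: { [P → - g T .], [T → T . -] }  — shift, reduce
  I8: { [P → . - g -], [P → . - g T], [P → . -], [P → . g], [P → g .], [T → . P +], [T → . T -], [T → . g T -], [T → g . T -] }  — shift, reduce
  I9: { [T → T . -], [T → g T . -] }  — shift
  I10: { [T → T - .], [T → g T - .] }  — 2 reduces
  I11: { [T → T - .] }  — reduce
  I12: { [T → P + .] }  — reduce

I5 contains complete items [P → - .], [P → - g - .] — reduce-reduce conflict.
I10 contains complete items [T → T - .], [T → g T - .] — reduce-reduce conflict.

Answer: Yes — I5: [P → - .] vs [P → - g - .]; I10: [T → T - .] vs [T → g T - .]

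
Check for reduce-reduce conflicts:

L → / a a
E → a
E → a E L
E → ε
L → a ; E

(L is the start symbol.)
A reduce-reduce conflict occurs when an LR(0) state has two complete items [A → α .] and [B → β .] — both call for a reduction, and with no lookahead the parser cannot choose between them.

Augment with L' → L and build the canonical LR(0) collection (I0 = CLOSURE({[L' → . L]}), then GOTO on every symbol after a dot until no new states appear). It has 11 states:
  I0: { [L → . / a a], [L → . a ; E], [L' → . L] }  — shift
  I1: { [L → / . a a] }  — shift
  I2: { [L' → L .] }  — accept
  I3: { [L → a . ; E] }  — shift
  I4: { [E → . a E L], [E → . a], [E → .], [L → a ; . E] }  — shift, reduce
  I5: { [L → a ; E .] }  — reduce
  I6: { [E → . a E L], [E → . a], [E → .], [E → a . E L], [E → a .] }  — shift, 2 reduces
  I7: { [E → a E . L], [L → . / a a], [L → . a ; E] }  — shift
  I8: { [E → a E L .] }  — reduce
  I9: { [L → / a . a] }  — shift
  I10: { [L → / a a .] }  — reduce

I6 contains complete items [E → .], [E → a .] — reduce-reduce conflict.

Answer: Yes — I6: [E → .] vs [E → a .]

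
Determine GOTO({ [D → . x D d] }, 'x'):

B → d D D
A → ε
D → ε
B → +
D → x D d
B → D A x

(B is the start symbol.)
GOTO(I, 'x') = CLOSURE({ [A → αX.β] : [A → α.Xβ] ∈ I, X = 'x' })

Items with dot before 'x', with the dot advanced:
  [D → . x D d] → [D → x . D d]
Closure of the advanced items:
  [D → x . D d] has the dot before D: add [D → .], [D → . x D d]

GOTO = { [D → . x D d], [D → .], [D → x . D d] }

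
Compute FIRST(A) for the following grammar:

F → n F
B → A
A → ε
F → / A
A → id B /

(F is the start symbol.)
From A → ε:
  - ε-production, so ε ∈ FIRST(A)
From A → id B /:
  - id is a terminal: add 'id' and stop

Collecting: FIRST(A) = { 'id', ε }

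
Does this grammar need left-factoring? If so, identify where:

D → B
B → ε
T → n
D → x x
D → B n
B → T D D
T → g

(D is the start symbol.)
Yes, D has productions with common prefix 'B'

Left-factoring is needed when two productions for the same non-terminal
share a common prefix on the right-hand side.

Productions for D:
  D → B
  D → x x
  D → B n
Productions for B:
  B → ε
  B → T D D
Productions for T:
  T → n
  T → g

Found common prefix 'B' in productions for D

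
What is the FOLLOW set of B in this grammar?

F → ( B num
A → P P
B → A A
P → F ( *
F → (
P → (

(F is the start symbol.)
{ 'num' }

In F → ( B num: B is followed by num, add FIRST(num) \ {ε} = { 'num' }

Taking the union: FOLLOW(B) = { 'num' }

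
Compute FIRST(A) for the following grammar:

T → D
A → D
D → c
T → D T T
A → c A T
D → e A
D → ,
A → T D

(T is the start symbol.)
FIRST sets of the other non-terminals involved (by the same procedure, iterated to a fixed point):
  FIRST(D) = { ',', 'c', 'e' }
  FIRST(T) = { ',', 'c', 'e' }

From A → D:
  - D is a non-terminal: add FIRST(D) \ {ε} = { ',', 'c', 'e' }
    D is not nullable, so stop
From A → c A T:
  - c is a terminal: add 'c' and stop
From A → T D:
  - T is a non-terminal: add FIRST(T) \ {ε} = { ',', 'c', 'e' }
    T is not nullable, so stop

Collecting: FIRST(A) = { ',', 'c', 'e' }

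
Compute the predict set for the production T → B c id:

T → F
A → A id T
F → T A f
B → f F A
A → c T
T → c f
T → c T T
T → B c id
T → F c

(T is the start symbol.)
{ 'f' }

PREDICT(T → B c id) = (FIRST(RHS) \ {ε}) ∪ (FOLLOW(T) if ε ∈ FIRST(RHS), i.e. RHS ⇒* ε)
FIRST(B) = { 'f' }
FIRST(B c id) = { 'f' }
ε ∉ FIRST(B c id), so FOLLOW(T) is not added.
PREDICT(T → B c id) = { 'f' }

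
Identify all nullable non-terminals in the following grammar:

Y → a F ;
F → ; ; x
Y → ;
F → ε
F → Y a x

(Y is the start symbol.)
{ 'F' }

A non-terminal is nullable if it can derive ε (the empty string): either it has an ε-production, or it has a production whose right-hand side consists entirely of nullable non-terminals.

ε-productions: F → ε
So F is immediately nullable.
No further non-terminal can be added: every production for the remaining non-terminals contains a terminal or a non-nullable non-terminal.
Nullable = { 'F' }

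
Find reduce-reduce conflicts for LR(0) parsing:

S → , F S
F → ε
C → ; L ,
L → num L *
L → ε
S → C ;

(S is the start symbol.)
A reduce-reduce conflict occurs when an LR(0) state has two complete items [A → α .] and [B → β .] — both call for a reduction, and with no lookahead the parser cannot choose between them.

Augment with S' → S and build the canonical LR(0) collection (I0 = CLOSURE({[S' → . S]}), then GOTO on every symbol after a dot until no new states appear). It has 13 states:
  I0: { [C → . ; L ,], [S → . , F S], [S → . C ;], [S' → . S] }  — shift
  I1: { [F → .], [S → , . F S] }  — reduce
  I2: { [C → ; . L ,], [L → . num L *], [L → .] }  — shift, reduce
  I3: { [S → C . ;] }  — shift
  I4: { [S' → S .] }  — accept
  I5: { [S → C ; .] }  — reduce
  I6: { [C → ; L . ,] }  — shift
  I7: { [L → . num L *], [L → .], [L → num . L *] }  — shift, reduce
  I8: { [L → num L . *] }  — shift
  I9: { [L → num L * .] }  — reduce
  I10: { [C → ; L , .] }  — reduce
  I11: { [C → . ; L ,], [S → , F . S], [S → . , F S], [S → . C ;] }  — shift
  I12: { [S → , F S .] }  — reduce

No state contains more than one complete item.

Answer: No reduce-reduce conflicts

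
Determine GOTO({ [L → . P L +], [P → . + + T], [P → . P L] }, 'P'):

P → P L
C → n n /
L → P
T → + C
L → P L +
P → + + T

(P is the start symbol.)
GOTO(I, 'P') = CLOSURE({ [A → αX.β] : [A → α.Xβ] ∈ I, X = 'P' })

Items with dot before 'P', with the dot advanced:
  [L → . P L +] → [L → P . L +]
  [P → . P L] → [P → P . L]
Closure of the advanced items:
  [L → P . L +] has the dot before L: add [L → . P], [L → . P L +]
  [L → . P] has the dot before P: add [P → . P L], [P → . + + T]

GOTO = { [L → . P L +], [L → . P], [L → P . L +], [P → . + + T], [P → . P L], [P → P . L] }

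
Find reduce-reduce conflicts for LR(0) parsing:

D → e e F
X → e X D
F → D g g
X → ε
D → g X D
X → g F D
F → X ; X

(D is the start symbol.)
No reduce-reduce conflicts

A reduce-reduce conflict occurs when an LR(0) state has two complete items [A → α .] and [B → β .] — both call for a reduction, and with no lookahead the parser cannot choose between them.

Augment with D' → D and build the canonical LR(0) collection (I0 = CLOSURE({[D' → . D]}), then GOTO on every symbol after a dot until no new states appear). It has 25 states:
  I0: { [D → . e e F], [D → . g X D], [D' → . D] }  — shift
  I1: { [D' → D .] }  — accept
  I2: { [D → e . e F] }  — shift
  I3: { [D → g . X D], [X → . e X D], [X → . g F D], [X → .] }  — shift, reduce
  I4: { [D → . e e F], [D → . g X D], [D → g X . D] }  — shift
  I5: { [X → . e X D], [X → . g F D], [X → .], [X → e . X D] }  — shift, reduce
  I6: { [D → . e e F], [D → . g X D], [F → . D g g], [F → . X ; X], [X → . e X D], [X → . g F D], [X → .], [X → g . F D] }  — shift, reduce
  I7: { [F → D . g g] }  — shift
  I8: { [D → . e e F], [D → . g X D], [X → g F . D] }  — shift
  I9: { [F → X . ; X] }  — shift
  I10: { [D → e . e F], [X → . e X D], [X → . g F D], [X → .], [X → e . X D] }  — shift, reduce
  I11: { [D → . e e F], [D → . g X D], [D → g . X D], [F → . D g g], [F → . X ; X], [X → . e X D], [X → . g F D], [X → .], [X → g . F D] }  — shift, reduce
  I12: { [D → . e e F], [D → . g X D], [D → g X . D], [F → X . ; X] }  — shift
  I13: { [F → X ; . X], [X → . e X D], [X → . g F D], [X → .] }  — shift, reduce
  I14: { [D → g X D .] }  — reduce
  I15: { [F → X ; X .] }  — reduce
  I16: { [D → . e e F], [D → . g X D], [X → e X . D] }  — shift
  I17: { [D → . e e F], [D → . g X D], [D → e e . F], [F → . D g g], [F → . X ; X], [X → . e X D], [X → . g F D], [X → .], [X → e . X D] }  — shift, reduce
  I18: { [D → e e F .] }  — reduce
  I19: { [D → . e e F], [D → . g X D], [F → X . ; X], [X → e X . D] }  — shift
  I20: { [X → e X D .] }  — reduce
  I21: { [X → g F D .] }  — reduce
  I22: { [F → D g . g] }  — shift
  I23: { [F → D g g .] }  — reduce
  I24: { [D → . e e F], [D → . g X D], [D → e e . F], [F → . D g g], [F → . X ; X], [X → . e X D], [X → . g F D], [X → .] }  — shift, reduce

No state contains more than one complete item.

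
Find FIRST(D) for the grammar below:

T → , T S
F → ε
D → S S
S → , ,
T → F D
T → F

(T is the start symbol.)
{ ',' }

To compute FIRST(D), examine every production with D on the left-hand side, reading each right-hand side left to right until a non-nullable symbol is reached.

FIRST sets of the other non-terminals involved (by the same procedure, iterated to a fixed point):
  FIRST(S) = { ',' }

From D → S S:
  - S is a non-terminal: add FIRST(S) \ {ε} = { ',' }
    S is not nullable, so stop

Collecting: FIRST(D) = { ',' }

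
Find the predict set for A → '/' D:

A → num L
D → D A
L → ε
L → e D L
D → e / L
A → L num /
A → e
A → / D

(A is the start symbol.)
PREDICT(A → '/' D) = (FIRST(RHS) \ {ε}) ∪ (FOLLOW(A) if ε ∈ FIRST(RHS), i.e. RHS ⇒* ε)
FIRST('/' D) = { '/' }
ε ∉ FIRST('/' D), so FOLLOW(A) is not added.
PREDICT(A → '/' D) = { '/' }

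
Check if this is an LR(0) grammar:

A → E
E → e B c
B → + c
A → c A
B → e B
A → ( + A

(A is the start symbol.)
Yes, the grammar is LR(0)

A grammar is LR(0) if no state in the canonical LR(0) collection has:
  - both a shift item (dot before a terminal) and a complete item (shift-reduce conflict), or
  - two or more complete items (reduce-reduce conflict; the accept item [A' → A .] counts as a complete item here).

Augment with A' → A and build the canonical LR(0) collection (I0 = CLOSURE({[A' → . A]}), then GOTO on every symbol after a dot until no new states appear). It has 15 states:
  I0: { [A → . ( + A], [A → . E], [A → . c A], [A' → . A], [E → . e B c] }  — shift
  I1: { [A → ( . + A] }  — shift
  I2: { [A' → A .] }  — accept
  I3: { [A → E .] }  — reduce
  I4: { [A → . ( + A], [A → . E], [A → . c A], [A → c . A], [E → . e B c] }  — shift
  I5: { [B → . + c], [B → . e B], [E → e . B c] }  — shift
  I6: { [B → + . c] }  — shift
  I7: { [E → e B . c] }  — shift
  I8: { [B → . + c], [B → . e B], [B → e . B] }  — shift
  I9: { [B → e B .] }  — reduce
  I10: { [E → e B c .] }  — reduce
  I11: { [B → + c .] }  — reduce
  I12: { [A → c A .] }  — reduce
  I13: { [A → ( + . A], [A → . ( + A], [A → . E], [A → . c A], [E → . e B c] }  — shift
  I14: { [A → ( + A .] }  — reduce

Every state is either a pure shift/goto state or contains exactly one complete item and nothing to shift — no conflicts. The grammar is LR(0).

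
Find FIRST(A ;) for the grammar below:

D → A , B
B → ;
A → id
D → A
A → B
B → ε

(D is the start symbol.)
{ ';', 'id' }

FIRST sets of the non-terminals involved (from the grammar, by fixed-point iteration):
  FIRST(A) = { ';', 'id', ε }

To compute FIRST(A ;), process the symbols left to right:
Symbol A is a non-terminal. Add FIRST(A) \ {ε} = { ';', 'id' }
A is nullable (ε ∈ FIRST(A)), continue to the next symbol.
Symbol ; is a terminal. Add ';' and stop.
FIRST(A ;) = { ';', 'id' }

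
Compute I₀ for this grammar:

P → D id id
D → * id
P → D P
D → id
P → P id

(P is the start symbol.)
First, augment the grammar with P' → P
I₀ = CLOSURE({ [P' → . P] }):
  [P' → . P] has the dot before P: add [P → . D id id], [P → . D P], [P → . P id]
  [P → . D id id] has the dot before D: add [D → . * id], [D → . id]
No further items can be added.

I₀ = { [D → . * id], [D → . id], [P → . D P], [P → . D id id], [P → . P id], [P' → . P] }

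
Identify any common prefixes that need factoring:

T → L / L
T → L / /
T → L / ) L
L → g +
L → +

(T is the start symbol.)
Yes, T has productions with common prefix 'L /'

Left-factoring is needed when two productions for the same non-terminal
share a common prefix on the right-hand side.

Productions for T:
  T → L / L
  T → L / /
  T → L / ) L
Productions for L:
  L → g +
  L → +

Found common prefix 'L /' in productions for T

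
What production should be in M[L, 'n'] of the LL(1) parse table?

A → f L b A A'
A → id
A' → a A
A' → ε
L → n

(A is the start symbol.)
L → n

To find M[L, 'n'], we find productions for L where 'n' is in the predict set (PREDICT(N → α) = (FIRST(α) \ {ε}) ∪ (FOLLOW(N) if α ⇒* ε)).

L → n: PREDICT = { 'n' }
  'n' is in predict set, so this production goes in M[L, 'n']

M[L, 'n'] = L → n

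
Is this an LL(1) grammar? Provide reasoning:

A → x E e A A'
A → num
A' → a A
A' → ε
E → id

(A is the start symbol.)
No. Predict set conflict for A': { 'a' }

A grammar is LL(1) if for each non-terminal N with multiple productions, the predict sets of those productions are pairwise disjoint, where PREDICT(N → α) = (FIRST(α) \ {ε}) ∪ (FOLLOW(N) if α ⇒* ε).

Relevant sets:
  FOLLOW(A') = { $, 'a' }

For A:
  PREDICT(A → x E e A A') = { 'x' }
  PREDICT(A → num) = { 'num' }
For A':
  PREDICT(A' → a A) = { 'a' }
  PREDICT(A' → ε) = { $, 'a' }
E has a single production, so nothing to check there.

Conflict found: Predict set conflict for A': { 'a' }
The grammar is NOT LL(1).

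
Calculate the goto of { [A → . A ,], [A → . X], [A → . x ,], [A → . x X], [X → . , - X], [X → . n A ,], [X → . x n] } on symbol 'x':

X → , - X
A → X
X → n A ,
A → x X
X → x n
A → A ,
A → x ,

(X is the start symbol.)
GOTO(I, 'x') = CLOSURE({ [A → αX.β] : [A → α.Xβ] ∈ I, X = 'x' })

Items with dot before 'x', with the dot advanced:
  [A → . x ,] → [A → x . ,]
  [A → . x X] → [A → x . X]
  [X → . x n] → [X → x . n]
Closure of the advanced items:
  [A → x . X] has the dot before X: add [X → . , - X], [X → . n A ,], [X → . x n]

GOTO = { [A → x . ,], [A → x . X], [X → . , - X], [X → . n A ,], [X → . x n], [X → x . n] }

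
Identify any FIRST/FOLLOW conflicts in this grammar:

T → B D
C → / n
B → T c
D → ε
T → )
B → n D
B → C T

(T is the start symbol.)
No FIRST/FOLLOW conflicts.

A FIRST/FOLLOW conflict occurs when a non-terminal N has a nullable alternative N → β (β ⇒* ε) and another alternative N → α with FIRST(α) ∩ FOLLOW(N) ≠ ∅: on such a lookahead the parser cannot decide between expanding α and letting N vanish via β.

Nullable non-terminals: D.
D has a nullable alternative but only one production, so nothing to check.

B, C, T have no nullable alternative, so no FIRST/FOLLOW check is needed there.

No FIRST/FOLLOW conflicts found.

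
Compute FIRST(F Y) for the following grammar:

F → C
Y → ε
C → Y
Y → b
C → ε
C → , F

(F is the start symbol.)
{ ',', 'b', ε }

FIRST sets of the non-terminals involved (from the grammar, by fixed-point iteration):
  FIRST(F) = { ',', 'b', ε }
  FIRST(Y) = { 'b', ε }

To compute FIRST(F Y), process the symbols left to right:
Symbol F is a non-terminal. Add FIRST(F) \ {ε} = { ',', 'b' }
F is nullable (ε ∈ FIRST(F)), continue to the next symbol.
Symbol Y is a non-terminal. Add FIRST(Y) \ {ε} = { 'b' }
Y is nullable (ε ∈ FIRST(Y)), continue to the next symbol.
All symbols are nullable, so ε is in the result.
FIRST(F Y) = { ',', 'b', ε }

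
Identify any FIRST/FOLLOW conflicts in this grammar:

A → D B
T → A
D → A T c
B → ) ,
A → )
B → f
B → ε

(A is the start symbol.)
A FIRST/FOLLOW conflict occurs when a non-terminal N has a nullable alternative N → β (β ⇒* ε) and another alternative N → α with FIRST(α) ∩ FOLLOW(N) ≠ ∅: on such a lookahead the parser cannot decide between expanding α and letting N vanish via β.

Nullable non-terminals: B.

B: nullable alternative(s) B → ε; FOLLOW(B) = { $, ')', 'c' }
  B → ) ,: FIRST \ {ε} = { ')' } — overlaps FOLLOW(B) on { ')' }: CONFLICT
  B → f: FIRST \ {ε} = { 'f' } — disjoint from FOLLOW(B)
  B → ε: FIRST \ {ε} = { } — this is the only nullable alternative, skip

A, D, T have no nullable alternative, so no FIRST/FOLLOW check is needed there.

So the grammar has 1 FIRST/FOLLOW conflict (marked CONFLICT above).

Answer: Yes. B → ')' ',' with FOLLOW(B) on { ')' }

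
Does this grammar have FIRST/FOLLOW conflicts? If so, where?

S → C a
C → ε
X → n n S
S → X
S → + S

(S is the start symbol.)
A FIRST/FOLLOW conflict occurs when a non-terminal N has a nullable alternative N → β (β ⇒* ε) and another alternative N → α with FIRST(α) ∩ FOLLOW(N) ≠ ∅: on such a lookahead the parser cannot decide between expanding α and letting N vanish via β.

Nullable non-terminals: C.
C has a nullable alternative but only one production, so nothing to check.

S, X have no nullable alternative, so no FIRST/FOLLOW check is needed there.

No FIRST/FOLLOW conflicts found.

Answer: No FIRST/FOLLOW conflicts.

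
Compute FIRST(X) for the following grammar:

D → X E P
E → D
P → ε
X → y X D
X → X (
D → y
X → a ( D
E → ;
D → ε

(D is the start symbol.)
{ 'a', 'y' }

From X → y X D:
  - y is a terminal: add 'y' and stop
From X → X (:
  - X is the symbol being defined: contributes nothing new
    X is not nullable, so stop
From X → a ( D:
  - a is a terminal: add 'a' and stop

Collecting: FIRST(X) = { 'a', 'y' }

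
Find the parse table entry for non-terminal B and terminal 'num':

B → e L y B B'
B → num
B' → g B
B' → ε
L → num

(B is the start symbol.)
B → num

To find M[B, 'num'], we find productions for B where 'num' is in the predict set (PREDICT(N → α) = (FIRST(α) \ {ε}) ∪ (FOLLOW(N) if α ⇒* ε)).

B → e L y B B': PREDICT = { 'e' }
B → num: PREDICT = { 'num' }
  'num' is in predict set, so this production goes in M[B, 'num']

M[B, 'num'] = B → num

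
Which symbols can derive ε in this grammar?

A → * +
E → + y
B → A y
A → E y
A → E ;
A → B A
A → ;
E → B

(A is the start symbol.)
None

A non-terminal is nullable if it can derive ε (the empty string): either it has an ε-production, or it has a production whose right-hand side consists entirely of nullable non-terminals.

There are no ε-productions, so no non-terminal can derive ε.
No non-terminals are nullable.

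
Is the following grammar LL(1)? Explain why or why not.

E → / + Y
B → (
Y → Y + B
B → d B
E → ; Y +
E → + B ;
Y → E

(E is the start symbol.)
A grammar is LL(1) if for each non-terminal N with multiple productions, the predict sets of those productions are pairwise disjoint, where PREDICT(N → α) = (FIRST(α) \ {ε}) ∪ (FOLLOW(N) if α ⇒* ε).

Relevant sets:
  FIRST(Y) = { '+', '/', ';' }
  FIRST(E) = { '+', '/', ';' }

For E:
  PREDICT(E → '/' '+' Y) = { '/' }
  PREDICT(E → ';' Y '+') = { ';' }
  PREDICT(E → '+' B ';') = { '+' }
For B:
  PREDICT(B → '(') = { '(' }
  PREDICT(B → d B) = { 'd' }
For Y:
  PREDICT(Y → Y '+' B) = { '+', '/', ';' }
  PREDICT(Y → E) = { '+', '/', ';' }

Conflict found: Predict set conflict for Y: { '+', '/', ';' }
The grammar is NOT LL(1).

Answer: No. Predict set conflict for Y: { '+', '/', ';' }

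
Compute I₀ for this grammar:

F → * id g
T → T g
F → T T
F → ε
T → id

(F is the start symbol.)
First, augment the grammar with F' → F
I₀ = CLOSURE({ [F' → . F] }):
  [F' → . F] has the dot before F: add [F → . * id g], [F → . T T], [F → .]
  [F → . T T] has the dot before T: add [T → . T g], [T → . id]
No further items can be added.

I₀ = { [F → . * id g], [F → . T T], [F → .], [F' → . F], [T → . T g], [T → . id] }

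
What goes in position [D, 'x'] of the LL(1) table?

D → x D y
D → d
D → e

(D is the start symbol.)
To find M[D, 'x'], we find productions for D where 'x' is in the predict set (PREDICT(N → α) = (FIRST(α) \ {ε}) ∪ (FOLLOW(N) if α ⇒* ε)).

D → x D y: PREDICT = { 'x' }
  'x' is in predict set, so this production goes in M[D, 'x']
D → d: PREDICT = { 'd' }
D → e: PREDICT = { 'e' }

M[D, 'x'] = D → x D y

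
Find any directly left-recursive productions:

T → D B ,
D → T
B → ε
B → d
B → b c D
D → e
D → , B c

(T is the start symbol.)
No direct left recursion

Direct left recursion occurs when N → N α for some non-terminal N (the right-hand side begins with the left-hand side itself).

T → D B ,: starts with D
D → T: starts with T
B → ε: starts with ε
B → d: starts with d
B → b c D: starts with b
D → e: starts with e
D → , B c: starts with ','

No direct left recursion found.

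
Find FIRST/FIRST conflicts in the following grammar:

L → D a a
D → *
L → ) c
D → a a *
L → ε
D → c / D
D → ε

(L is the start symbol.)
No FIRST/FIRST conflicts.

FIRST sets of the non-terminals at (or reachable through a nullable prefix from) the front of some alternative:
  FIRST(D) = { '*', 'a', 'c', ε }

Productions for L:
  L → D a a: FIRST = { '*', 'a', 'c' }
  L → ) c: FIRST = { ')' }
  L → ε: FIRST = { ε }
Productions for D:
  D → *: FIRST = { '*' }
  D → a a *: FIRST = { 'a' }
  D → c / D: FIRST = { 'c' }
  D → ε: FIRST = { ε }

All alternatives of each non-terminal have pairwise disjoint FIRST sets.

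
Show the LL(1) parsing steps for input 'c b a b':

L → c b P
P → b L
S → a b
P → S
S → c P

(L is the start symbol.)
LL(1) parsing maintains a stack (initially the start symbol over $) and the input. At each step: if the stack top is a terminal, match it against the current input token; if it is a non-terminal N, replace it with the RHS of M[N, lookahead] (the unique production whose predict set contains the lookahead).

Stack is shown with the top on the left.

Stack    Input      Action
--------------------------
L $      c b a b $  output L → c b P
c b P $  c b a b $  match 'c'
b P $    b a b $    match 'b'
P $      a b $      output P → S
S $      a b $      output S → a b
a b $    a b $      match 'a'
b $      b $        match 'b'
$        $          accept

The string is accepted.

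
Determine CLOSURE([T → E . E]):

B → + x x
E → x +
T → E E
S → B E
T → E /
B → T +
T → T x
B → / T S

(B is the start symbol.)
{ [E → . x +], [T → E . E] }

Start with: [T → E . E]
  [T → E . E] has the dot before E: add [E → . x +]
No further items can be added.

CLOSURE = { [E → . x +], [T → E . E] }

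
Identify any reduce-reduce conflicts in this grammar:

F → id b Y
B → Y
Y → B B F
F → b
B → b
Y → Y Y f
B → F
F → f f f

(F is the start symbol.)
Yes — I8: [B → Y .] vs [F → id b Y .]; I9: [B → b .] vs [F → b .]; I16: [B → F .] vs [Y → B B F .]

A reduce-reduce conflict occurs when an LR(0) state has two complete items [A → α .] and [B → β .] — both call for a reduction, and with no lookahead the parser cannot choose between them.

Augment with F' → F and build the canonical LR(0) collection (I0 = CLOSURE({[F' → . F]}), then GOTO on every symbol after a dot until no new states appear). It has 17 states:
  I0: { [F → . b], [F → . f f f], [F → . id b Y], [F' → . F] }  — shift
  I1: { [F' → F .] }  — accept
  I2: { [F → b .] }  — reduce
  I3: { [F → f . f f] }  — shift
  I4: { [F → id . b Y] }  — shift
  I5: { [B → . F], [B → . Y], [B → . b], [F → . b], [F → . f f f], [F → . id b Y], [F → id b . Y], [Y → . B B F], [Y → . Y Y f] }  — shift
  I6: { [B → . F], [B → . Y], [B → . b], [F → . b], [F → . f f f], [F → . id b Y], [Y → . B B F], [Y → . Y Y f], [Y → B . B F] }  — shift
  I7: { [B → F .] }  — reduce
  I8: { [B → . F], [B → . Y], [B → . b], [B → Y .], [F → . b], [F → . f f f], [F → . id b Y], [F → id b Y .], [Y → . B B F], [Y → . Y Y f], [Y → Y . Y f] }  — shift, 2 reduces
  I9: { [B → b .], [F → b .] }  — 2 reduces
  I10: { [B → . F], [B → . Y], [B → . b], [B → Y .], [F → . b], [F → . f f f], [F → . id b Y], [Y → . B B F], [Y → . Y Y f], [Y → Y . Y f], [Y → Y Y . f] }  — shift, reduce
  I11: { [F → f . f f], [Y → Y Y f .] }  — shift, reduce
  I12: { [F → f f . f] }  — shift
  I13: { [F → f f f .] }  — reduce
  I14: { [B → . F], [B → . Y], [B → . b], [F → . b], [F → . f f f], [F → . id b Y], [Y → . B B F], [Y → . Y Y f], [Y → B . B F], [Y → B B . F] }  — shift
  I15: { [B → . F], [B → . Y], [B → . b], [B → Y .], [F → . b], [F → . f f f], [F → . id b Y], [Y → . B B F], [Y → . Y Y f], [Y → Y . Y f] }  — shift, reduce
  I16: { [B → F .], [Y → B B F .] }  — 2 reduces

I8 contains complete items [B → Y .], [F → id b Y .] — reduce-reduce conflict.
I9 contains complete items [B → b .], [F → b .] — reduce-reduce conflict.
I16 contains complete items [B → F .], [Y → B B F .] — reduce-reduce conflict.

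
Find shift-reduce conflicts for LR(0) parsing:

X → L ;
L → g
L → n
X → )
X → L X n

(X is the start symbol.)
No shift-reduce conflicts

A shift-reduce conflict occurs when an LR(0) state has both:
  - a complete (reduce) item [A → α .] (dot at the end), and
  - a shift item [B → β . c γ] (dot before a terminal).

Augment with X' → X and build the canonical LR(0) collection (I0 = CLOSURE({[X' → . X]}), then GOTO on every symbol after a dot until no new states appear). It has 9 states:
  I0: { [L → . g], [L → . n], [X → . )], [X → . L ;], [X → . L X n], [X' → . X] }  — shift
  I1: { [X → ) .] }  — reduce
  I2: { [L → . g], [L → . n], [X → . )], [X → . L ;], [X → . L X n], [X → L . ;], [X → L . X n] }  — shift
  I3: { [X' → X .] }  — accept
  I4: { [L → g .] }  — reduce
  I5: { [L → n .] }  — reduce
  I6: { [X → L ; .] }  — reduce
  I7: { [X → L X . n] }  — shift
  I8: { [X → L X n .] }  — reduce

No state contains both a complete item and a shift item.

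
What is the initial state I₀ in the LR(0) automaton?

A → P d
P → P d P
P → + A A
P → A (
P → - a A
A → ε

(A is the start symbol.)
First, augment the grammar with A' → A
I₀ = CLOSURE({ [A' → . A] }):
  [A' → . A] has the dot before A: add [A → . P d], [A → .]
  [A → . P d] has the dot before P: add [P → . P d P], [P → . + A A], [P → . A (], [P → . - a A]
No further items can be added.

I₀ = { [A → . P d], [A → .], [A' → . A], [P → . + A A], [P → . - a A], [P → . A (], [P → . P d P] }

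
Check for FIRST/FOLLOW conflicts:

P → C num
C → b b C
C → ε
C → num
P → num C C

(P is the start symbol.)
Yes. C → b b C with FOLLOW(C) on { 'b' }; C → num with FOLLOW(C) on { 'num' }

A FIRST/FOLLOW conflict occurs when a non-terminal N has a nullable alternative N → β (β ⇒* ε) and another alternative N → α with FIRST(α) ∩ FOLLOW(N) ≠ ∅: on such a lookahead the parser cannot decide between expanding α and letting N vanish via β.

Nullable non-terminals: C.

C: nullable alternative(s) C → ε; FOLLOW(C) = { $, 'b', 'num' }
  C → b b C: FIRST \ {ε} = { 'b' } — overlaps FOLLOW(C) on { 'b' }: CONFLICT
  C → ε: FIRST \ {ε} = { } — this is the only nullable alternative, skip
  C → num: FIRST \ {ε} = { 'num' } — overlaps FOLLOW(C) on { 'num' }: CONFLICT

P has no nullable alternative, so no FIRST/FOLLOW check is needed there.

So the grammar has 2 FIRST/FOLLOW conflicts (marked CONFLICT above).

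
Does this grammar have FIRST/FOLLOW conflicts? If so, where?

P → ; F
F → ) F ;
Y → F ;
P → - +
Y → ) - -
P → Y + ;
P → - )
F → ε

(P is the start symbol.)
A FIRST/FOLLOW conflict occurs when a non-terminal N has a nullable alternative N → β (β ⇒* ε) and another alternative N → α with FIRST(α) ∩ FOLLOW(N) ≠ ∅: on such a lookahead the parser cannot decide between expanding α and letting N vanish via β.

Nullable non-terminals: F.

F: nullable alternative(s) F → ε; FOLLOW(F) = { $, ';' }
  F → ) F ;: FIRST \ {ε} = { ')' } — disjoint from FOLLOW(F)
  F → ε: FIRST \ {ε} = { } — this is the only nullable alternative, skip

P, Y have no nullable alternative, so no FIRST/FOLLOW check is needed there.

No FIRST/FOLLOW conflicts found.

Answer: No FIRST/FOLLOW conflicts.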